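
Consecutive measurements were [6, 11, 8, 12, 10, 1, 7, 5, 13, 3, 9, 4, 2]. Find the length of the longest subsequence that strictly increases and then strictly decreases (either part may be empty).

inc[i] = longest strictly increasing subsequence ending at i; dec[i] = longest strictly decreasing subsequence starting at i:
i:      1  2  3  4  5  6  7  8  9 10 11 12 13
a[i]:   6 11  8 12 10  1  7  5 13  3  9  4  2
inc:    1  2  2  3  3  1  2  2  4  2  3  3  2
dec:    4  6  5  6  5  1  4  3  4  2  3  2  1
Best peak at i=4 (value 12): inc=3, dec=6, length 3+6−1 = 8.

8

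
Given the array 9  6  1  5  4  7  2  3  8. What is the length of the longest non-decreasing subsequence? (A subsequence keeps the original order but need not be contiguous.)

4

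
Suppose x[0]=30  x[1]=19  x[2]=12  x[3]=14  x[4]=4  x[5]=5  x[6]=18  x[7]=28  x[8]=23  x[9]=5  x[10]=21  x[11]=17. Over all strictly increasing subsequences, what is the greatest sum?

Let S[i] be the best sum of a strictly increasing subsequence ending at i:
i:      0  1  2  3  4  5  6  7  8  9 10 11
x[i]:  30 19 12 14  4  5 18 28 23  5 21 17
S:     30 19 12 26  4  9 44 72 67  9 65 43
Maximum is 72 (e.g. 12 + 14 + 18 + 28).

72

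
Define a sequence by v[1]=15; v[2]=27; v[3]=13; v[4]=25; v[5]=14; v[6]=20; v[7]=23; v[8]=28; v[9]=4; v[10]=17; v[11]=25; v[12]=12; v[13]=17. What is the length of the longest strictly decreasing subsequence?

5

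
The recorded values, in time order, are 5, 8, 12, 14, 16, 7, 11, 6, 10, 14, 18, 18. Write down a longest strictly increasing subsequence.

Patience tails give the LIS length; then backtrack through the dp parents:
5 → extends → [5]
8 → extends → [5, 8]
12 → extends → [5, 8, 12]
14 → extends → [5, 8, 12, 14]
16 → extends → [5, 8, 12, 14, 16]
7 → replaces 8 → [5, 7, 12, 14, 16]
11 → replaces 12 → [5, 7, 11, 14, 16]
6 → replaces 7 → [5, 6, 11, 14, 16]
10 → replaces 11 → [5, 6, 10, 14, 16]
14 → already a tail → [5, 6, 10, 14, 16]
18 → extends → [5, 6, 10, 14, 16, 18]
18 → already a tail → [5, 6, 10, 14, 16, 18]
Length 6; one witness is 5, 8, 12, 14, 16, 18.

5, 8, 12, 14, 16, 18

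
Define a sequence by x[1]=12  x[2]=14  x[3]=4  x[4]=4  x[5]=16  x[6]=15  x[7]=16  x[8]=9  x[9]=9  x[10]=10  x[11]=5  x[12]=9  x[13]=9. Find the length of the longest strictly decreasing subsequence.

4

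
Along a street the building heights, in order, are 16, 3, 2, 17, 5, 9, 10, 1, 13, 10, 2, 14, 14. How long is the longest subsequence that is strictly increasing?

Track the smallest tail for each achievable length (strict):
16 → extends → [16]
3 → replaces 16 → [3]
2 → replaces 3 → [2]
17 → extends → [2, 17]
5 → replaces 17 → [2, 5]
9 → extends → [2, 5, 9]
10 → extends → [2, 5, 9, 10]
1 → replaces 2 → [1, 5, 9, 10]
13 → extends → [1, 5, 9, 10, 13]
10 → already a tail → [1, 5, 9, 10, 13]
2 → replaces 5 → [1, 2, 9, 10, 13]
14 → extends → [1, 2, 9, 10, 13, 14]
14 → already a tail → [1, 2, 9, 10, 13, 14]
Six tails, so the longest strictly increasing subsequence has length 6 (e.g. 3, 5, 9, 10, 13, 14).

6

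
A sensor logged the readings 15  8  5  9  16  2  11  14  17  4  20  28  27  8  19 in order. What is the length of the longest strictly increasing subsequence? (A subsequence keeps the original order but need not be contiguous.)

Track the smallest tail for each achievable length (strict):
15 → extends → [15]
8 → replaces 15 → [8]
5 → replaces 8 → [5]
9 → extends → [5, 9]
16 → extends → [5, 9, 16]
2 → replaces 5 → [2, 9, 16]
11 → replaces 16 → [2, 9, 11]
14 → extends → [2, 9, 11, 14]
17 → extends → [2, 9, 11, 14, 17]
4 → replaces 9 → [2, 4, 11, 14, 17]
20 → extends → [2, 4, 11, 14, 17, 20]
28 → extends → [2, 4, 11, 14, 17, 20, 28]
27 → replaces 28 → [2, 4, 11, 14, 17, 20, 27]
8 → replaces 11 → [2, 4, 8, 14, 17, 20, 27]
19 → replaces 20 → [2, 4, 8, 14, 17, 19, 27]
Seven tails, so the longest strictly increasing subsequence has length 7 (e.g. 8, 9, 11, 14, 17, 20, 28).

7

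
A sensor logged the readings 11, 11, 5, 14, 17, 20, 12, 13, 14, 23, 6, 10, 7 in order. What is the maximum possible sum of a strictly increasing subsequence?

Let S[i] be the best sum of a strictly increasing subsequence ending at i:
i:      1  2  3  4  5  6  7  8  9 10 11 12 13
a[i]:  11 11  5 14 17 20 12 13 14 23  6 10  7
S:     11 11  5 25 42 62 23 36 50 85 11 21 18
Maximum is 85 (e.g. 11 + 14 + 17 + 20 + 23).

85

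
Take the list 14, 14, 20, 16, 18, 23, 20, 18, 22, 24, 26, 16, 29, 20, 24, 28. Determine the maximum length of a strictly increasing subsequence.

8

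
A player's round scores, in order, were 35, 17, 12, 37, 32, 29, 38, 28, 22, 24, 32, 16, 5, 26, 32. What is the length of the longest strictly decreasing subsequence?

Negate each value so 'decreasing' becomes 'increasing', then run patience tails on the negated sequence:
-35 → extends → [-35]
-17 → extends → [-35, -17]
-12 → extends → [-35, -17, -12]
-37 → replaces -35 → [-37, -17, -12]
-32 → replaces -17 → [-37, -32, -12]
-29 → replaces -12 → [-37, -32, -29]
-38 → replaces -37 → [-38, -32, -29]
-28 → extends → [-38, -32, -29, -28]
-22 → extends → [-38, -32, -29, -28, -22]
-24 → replaces -22 → [-38, -32, -29, -28, -24]
-32 → already a tail → [-38, -32, -29, -28, -24]
-16 → extends → [-38, -32, -29, -28, -24, -16]
-5 → extends → [-38, -32, -29, -28, -24, -16, -5]
-26 → replaces -24 → [-38, -32, -29, -28, -26, -16, -5]
-32 → already a tail → [-38, -32, -29, -28, -26, -16, -5]
Seven tails, so the longest strictly decreasing subsequence of the original has length 7.

7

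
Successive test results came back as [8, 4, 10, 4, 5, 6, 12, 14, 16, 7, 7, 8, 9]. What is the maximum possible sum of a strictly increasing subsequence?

Let S[i] be the best sum of a strictly increasing subsequence ending at i:
i:      1  2  3  4  5  6  7  8  9 10 11 12 13
a[i]:   8  4 10  4  5  6 12 14 16  7  7  8  9
S:      8  4 18  4  9 15 30 44 60 22 22 30 39
Maximum is 60 (e.g. 8 + 10 + 12 + 14 + 16).

60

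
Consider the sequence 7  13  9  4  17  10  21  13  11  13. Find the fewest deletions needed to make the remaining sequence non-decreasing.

5

Fewest deletions = n − (longest non-decreasing subsequence).
Patience tails:
7 → extends → [7]
13 → extends → [7, 13]
9 → replaces 13 → [7, 9]
4 → replaces 7 → [4, 9]
17 → extends → [4, 9, 17]
10 → replaces 17 → [4, 9, 10]
21 → extends → [4, 9, 10, 21]
13 → replaces 21 → [4, 9, 10, 13]
11 → replaces 13 → [4, 9, 10, 11]
13 → extends → [4, 9, 10, 11, 13]
Longest non-decreasing subsequence has length 5, so deletions = 10 − 5 = 5.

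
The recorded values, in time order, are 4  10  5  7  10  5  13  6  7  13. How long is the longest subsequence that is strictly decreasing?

Negate each value so 'decreasing' becomes 'increasing', then run patience tails on the negated sequence:
-4 → extends → [-4]
-10 → replaces -4 → [-10]
-5 → extends → [-10, -5]
-7 → replaces -5 → [-10, -7]
-10 → already a tail → [-10, -7]
-5 → extends → [-10, -7, -5]
-13 → replaces -10 → [-13, -7, -5]
-6 → replaces -5 → [-13, -7, -6]
-7 → already a tail → [-13, -7, -6]
-13 → already a tail → [-13, -7, -6]
Three tails, so the longest strictly decreasing subsequence of the original has length 3.

3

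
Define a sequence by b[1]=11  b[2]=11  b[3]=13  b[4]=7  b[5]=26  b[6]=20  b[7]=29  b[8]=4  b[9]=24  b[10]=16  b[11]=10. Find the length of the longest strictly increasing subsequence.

Track the smallest tail for each achievable length (strict):
11 → extends → [11]
11 → already a tail → [11]
13 → extends → [11, 13]
7 → replaces 11 → [7, 13]
26 → extends → [7, 13, 26]
20 → replaces 26 → [7, 13, 20]
29 → extends → [7, 13, 20, 29]
4 → replaces 7 → [4, 13, 20, 29]
24 → replaces 29 → [4, 13, 20, 24]
16 → replaces 20 → [4, 13, 16, 24]
10 → replaces 13 → [4, 10, 16, 24]
Four tails, so the longest strictly increasing subsequence has length 4 (e.g. 11, 13, 26, 29).

4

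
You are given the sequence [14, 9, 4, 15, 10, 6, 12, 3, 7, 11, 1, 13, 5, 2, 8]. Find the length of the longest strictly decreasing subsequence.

5

Negate each value so 'decreasing' becomes 'increasing', then run patience tails on the negated sequence:
-14 → extends → [-14]
-9 → extends → [-14, -9]
-4 → extends → [-14, -9, -4]
-15 → replaces -14 → [-15, -9, -4]
-10 → replaces -9 → [-15, -10, -4]
-6 → replaces -4 → [-15, -10, -6]
-12 → replaces -10 → [-15, -12, -6]
-3 → extends → [-15, -12, -6, -3]
-7 → replaces -6 → [-15, -12, -7, -3]
-11 → replaces -7 → [-15, -12, -11, -3]
-1 → extends → [-15, -12, -11, -3, -1]
-13 → replaces -12 → [-15, -13, -11, -3, -1]
-5 → replaces -3 → [-15, -13, -11, -5, -1]
-2 → replaces -1 → [-15, -13, -11, -5, -2]
-8 → replaces -5 → [-15, -13, -11, -8, -2]
Five tails, so the longest strictly decreasing subsequence of the original has length 5.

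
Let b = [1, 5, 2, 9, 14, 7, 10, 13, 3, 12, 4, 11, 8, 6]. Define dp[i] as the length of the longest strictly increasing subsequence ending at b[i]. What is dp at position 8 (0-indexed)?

dp[i] = 1 + max{dp[j] : j<i, b[j]<b[i]} (or 1 if no such j):
i:      0  1  2  3  4  5  6  7  8  9 10 11 12 13
b[i]:   1  5  2  9 14  7 10 13  3 12  4 11  8  6
dp:     1  2  2  3  4  3  4  5  3  5  4  5  5  5
At index 8 the value is 3.

3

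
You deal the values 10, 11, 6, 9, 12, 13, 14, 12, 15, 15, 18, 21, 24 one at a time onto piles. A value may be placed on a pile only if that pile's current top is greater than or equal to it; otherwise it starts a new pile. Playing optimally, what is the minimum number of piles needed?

9

The minimum number of non-increasing subsequences covering a sequence equals the length of its longest strictly increasing subsequence.
LIS length is 9 (e.g. 10, 11, 12, 13, 14, 15, 18, 21, 24), so 9 piles are needed.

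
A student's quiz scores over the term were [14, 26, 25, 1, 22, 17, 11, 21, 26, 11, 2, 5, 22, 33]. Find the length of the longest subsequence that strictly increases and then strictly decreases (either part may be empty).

inc[i] = longest strictly increasing subsequence ending at i; dec[i] = longest strictly decreasing subsequence starting at i:
i:      1  2  3  4  5  6  7  8  9 10 11 12 13 14
a[i]:  14 26 25  1 22 17 11 21 26 11  2  5 22 33
inc:    1  2  2  1  2  2  2  3  4  2  2  3  4  5
dec:    3  6  5  1  4  3  2  3  3  2  1  1  1  1
Best peak at i=2 (value 26): inc=2, dec=6, length 2+6−1 = 7.

7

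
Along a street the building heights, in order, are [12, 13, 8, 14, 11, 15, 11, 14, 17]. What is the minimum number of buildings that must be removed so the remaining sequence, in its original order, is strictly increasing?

Fewest deletions = n − (longest strictly increasing subsequence).
Patience tails:
12 → extends → [12]
13 → extends → [12, 13]
8 → replaces 12 → [8, 13]
14 → extends → [8, 13, 14]
11 → replaces 13 → [8, 11, 14]
15 → extends → [8, 11, 14, 15]
11 → already a tail → [8, 11, 14, 15]
14 → already a tail → [8, 11, 14, 15]
17 → extends → [8, 11, 14, 15, 17]
Longest strictly increasing subsequence has length 5, so deletions = 9 − 5 = 4.

4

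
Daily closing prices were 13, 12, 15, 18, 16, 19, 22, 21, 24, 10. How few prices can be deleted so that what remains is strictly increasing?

Fewest deletions = n − (longest strictly increasing subsequence).
Patience tails:
13 → extends → [13]
12 → replaces 13 → [12]
15 → extends → [12, 15]
18 → extends → [12, 15, 18]
16 → replaces 18 → [12, 15, 16]
19 → extends → [12, 15, 16, 19]
22 → extends → [12, 15, 16, 19, 22]
21 → replaces 22 → [12, 15, 16, 19, 21]
24 → extends → [12, 15, 16, 19, 21, 24]
10 → replaces 12 → [10, 15, 16, 19, 21, 24]
Longest strictly increasing subsequence has length 6, so deletions = 10 − 6 = 4.

4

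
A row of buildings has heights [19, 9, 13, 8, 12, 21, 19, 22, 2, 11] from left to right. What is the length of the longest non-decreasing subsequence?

Track the smallest tail for each achievable length (allowing ties):
19 → extends → [19]
9 → replaces 19 → [9]
13 → extends → [9, 13]
8 → replaces 9 → [8, 13]
12 → replaces 13 → [8, 12]
21 → extends → [8, 12, 21]
19 → replaces 21 → [8, 12, 19]
22 → extends → [8, 12, 19, 22]
2 → replaces 8 → [2, 12, 19, 22]
11 → replaces 12 → [2, 11, 19, 22]
Four tails, so the longest non-decreasing subsequence has length 4 (e.g. 9, 13, 21, 22).

4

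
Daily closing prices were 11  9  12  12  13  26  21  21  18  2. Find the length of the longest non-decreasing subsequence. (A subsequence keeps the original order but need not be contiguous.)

Let dp[i] be the length of the longest such subsequence ending at index i:
i:      1  2  3  4  5  6  7  8  9 10
a[i]:  11  9 12 12 13 26 21 21 18  2
dp:     1  1  2  3  4  5  5  6  5  1
Maximum dp value is 6.

6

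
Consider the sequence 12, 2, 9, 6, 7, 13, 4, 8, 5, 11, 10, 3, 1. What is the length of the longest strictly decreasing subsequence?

6

Let dp[i] be the longest strictly decreasing subsequence ending at i:
i:      1  2  3  4  5  6  7  8  9 10 11 12 13
a[i]:  12  2  9  6  7 13  4  8  5 11 10  3  1
dp:     1  2  2  3  3  1  4  3  4  2  3  5  6
Maximum is 6.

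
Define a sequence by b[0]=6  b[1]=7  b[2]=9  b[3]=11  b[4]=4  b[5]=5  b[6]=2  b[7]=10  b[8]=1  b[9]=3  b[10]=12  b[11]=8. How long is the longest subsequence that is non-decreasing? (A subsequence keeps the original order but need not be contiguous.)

5

Let dp[i] be the length of the longest such subsequence ending at index i:
i:      0  1  2  3  4  5  6  7  8  9 10 11
b[i]:   6  7  9 11  4  5  2 10  1  3 12  8
dp:     1  2  3  4  1  2  1  4  1  2  5  3
Maximum dp value is 5.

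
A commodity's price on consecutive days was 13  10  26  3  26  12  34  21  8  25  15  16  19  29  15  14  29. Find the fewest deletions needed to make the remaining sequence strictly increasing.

11

Fewest deletions = n − (longest strictly increasing subsequence).
Patience tails:
13 → extends → [13]
10 → replaces 13 → [10]
26 → extends → [10, 26]
3 → replaces 10 → [3, 26]
26 → already a tail → [3, 26]
12 → replaces 26 → [3, 12]
34 → extends → [3, 12, 34]
21 → replaces 34 → [3, 12, 21]
8 → replaces 12 → [3, 8, 21]
25 → extends → [3, 8, 21, 25]
15 → replaces 21 → [3, 8, 15, 25]
16 → replaces 25 → [3, 8, 15, 16]
19 → extends → [3, 8, 15, 16, 19]
29 → extends → [3, 8, 15, 16, 19, 29]
15 → already a tail → [3, 8, 15, 16, 19, 29]
14 → replaces 15 → [3, 8, 14, 16, 19, 29]
29 → already a tail → [3, 8, 14, 16, 19, 29]
Longest strictly increasing subsequence has length 6, so deletions = 17 − 6 = 11.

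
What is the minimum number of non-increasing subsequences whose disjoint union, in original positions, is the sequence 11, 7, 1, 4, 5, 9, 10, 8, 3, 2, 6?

Place each on the leftmost legal pile:
11 → new pile 1 (tops now [11])
7 → pile 1 (tops now [7])
1 → pile 1 (tops now [1])
4 → new pile 2 (tops now [1, 4])
5 → new pile 3 (tops now [1, 4, 5])
9 → new pile 4 (tops now [1, 4, 5, 9])
10 → new pile 5 (tops now [1, 4, 5, 9, 10])
8 → pile 4 (tops now [1, 4, 5, 8, 10])
3 → pile 2 (tops now [1, 3, 5, 8, 10])
2 → pile 2 (tops now [1, 2, 5, 8, 10])
6 → pile 4 (tops now [1, 2, 5, 6, 10])
Five piles.

5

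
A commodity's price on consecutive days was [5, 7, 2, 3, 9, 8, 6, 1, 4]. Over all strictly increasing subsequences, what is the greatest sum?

Let S[i] be the best sum of a strictly increasing subsequence ending at i:
i:      1  2  3  4  5  6  7  8  9
a[i]:   5  7  2  3  9  8  6  1  4
S:      5 12  2  5 21 20 11  1  9
Maximum is 21 (e.g. 5 + 7 + 9).

21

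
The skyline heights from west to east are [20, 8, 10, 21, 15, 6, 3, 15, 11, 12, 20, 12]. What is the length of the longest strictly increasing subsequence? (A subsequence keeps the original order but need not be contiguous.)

Let dp[i] be the length of the longest such subsequence ending at index i:
i:      1  2  3  4  5  6  7  8  9 10 11 12
a[i]:  20  8 10 21 15  6  3 15 11 12 20 12
dp:     1  1  2  3  3  1  1  3  3  4  5  4
Maximum dp value is 5.

5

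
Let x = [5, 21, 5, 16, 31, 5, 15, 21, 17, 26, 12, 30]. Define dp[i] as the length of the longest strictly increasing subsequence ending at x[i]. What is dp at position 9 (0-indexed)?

dp[i] = 1 + max{dp[j] : j<i, x[j]<x[i]} (or 1 if no such j):
i:      0  1  2  3  4  5  6  7  8  9 10 11
x[i]:   5 21  5 16 31  5 15 21 17 26 12 30
dp:     1  2  1  2  3  1  2  3  3  4  2  5
At index 9 the value is 4.

4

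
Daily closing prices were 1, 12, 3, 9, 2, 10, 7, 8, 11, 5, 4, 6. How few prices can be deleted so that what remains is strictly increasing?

Fewest deletions = n − (longest strictly increasing subsequence).
i:      1  2  3  4  5  6  7  8  9 10 11 12
a[i]:   1 12  3  9  2 10  7  8 11  5  4  6
dp:     1  2  2  3  2  4  3  4  5  3  3  4
max dp = 5, so deletions = 12 − 5 = 7.

7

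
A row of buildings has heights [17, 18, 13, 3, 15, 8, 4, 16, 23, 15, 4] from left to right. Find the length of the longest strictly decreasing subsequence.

Negate each value so 'decreasing' becomes 'increasing', then run patience tails on the negated sequence:
-17 → extends → [-17]
-18 → replaces -17 → [-18]
-13 → extends → [-18, -13]
-3 → extends → [-18, -13, -3]
-15 → replaces -13 → [-18, -15, -3]
-8 → replaces -3 → [-18, -15, -8]
-4 → extends → [-18, -15, -8, -4]
-16 → replaces -15 → [-18, -16, -8, -4]
-23 → replaces -18 → [-23, -16, -8, -4]
-15 → replaces -8 → [-23, -16, -15, -4]
-4 → already a tail → [-23, -16, -15, -4]
Four tails, so the longest strictly decreasing subsequence of the original has length 4.

4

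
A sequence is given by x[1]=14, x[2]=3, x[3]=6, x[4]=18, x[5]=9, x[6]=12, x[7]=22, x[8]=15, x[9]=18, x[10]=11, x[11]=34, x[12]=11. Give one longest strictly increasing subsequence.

3, 6, 9, 12, 15, 18, 34

Patience tails give the LIS length; then backtrack through the dp parents:
14 → extends → [14]
3 → replaces 14 → [3]
6 → extends → [3, 6]
18 → extends → [3, 6, 18]
9 → replaces 18 → [3, 6, 9]
12 → extends → [3, 6, 9, 12]
22 → extends → [3, 6, 9, 12, 22]
15 → replaces 22 → [3, 6, 9, 12, 15]
18 → extends → [3, 6, 9, 12, 15, 18]
11 → replaces 12 → [3, 6, 9, 11, 15, 18]
34 → extends → [3, 6, 9, 11, 15, 18, 34]
11 → already a tail → [3, 6, 9, 11, 15, 18, 34]
Length 7; one witness is 3, 6, 9, 12, 15, 18, 34.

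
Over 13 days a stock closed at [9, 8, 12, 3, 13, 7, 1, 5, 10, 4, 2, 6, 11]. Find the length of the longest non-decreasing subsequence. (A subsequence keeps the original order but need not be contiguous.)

4

Track the smallest tail for each achievable length (allowing ties):
9 → extends → [9]
8 → replaces 9 → [8]
12 → extends → [8, 12]
3 → replaces 8 → [3, 12]
13 → extends → [3, 12, 13]
7 → replaces 12 → [3, 7, 13]
1 → replaces 3 → [1, 7, 13]
5 → replaces 7 → [1, 5, 13]
10 → replaces 13 → [1, 5, 10]
4 → replaces 5 → [1, 4, 10]
2 → replaces 4 → [1, 2, 10]
6 → replaces 10 → [1, 2, 6]
11 → extends → [1, 2, 6, 11]
Four tails, so the longest non-decreasing subsequence has length 4 (e.g. 3, 7, 10, 11).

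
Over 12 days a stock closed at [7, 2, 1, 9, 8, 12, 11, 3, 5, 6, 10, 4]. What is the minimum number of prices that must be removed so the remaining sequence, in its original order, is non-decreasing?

Fewest deletions = n − (longest non-decreasing subsequence).
i:      1  2  3  4  5  6  7  8  9 10 11 12
a[i]:   7  2  1  9  8 12 11  3  5  6 10  4
dp:     1  1  1  2  2  3  3  2  3  4  5  3
max dp = 5, so deletions = 12 − 5 = 7.

7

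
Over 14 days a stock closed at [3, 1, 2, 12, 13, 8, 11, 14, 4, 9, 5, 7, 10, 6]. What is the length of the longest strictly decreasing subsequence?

Negate each value so 'decreasing' becomes 'increasing', then run patience tails on the negated sequence:
-3 → extends → [-3]
-1 → extends → [-3, -1]
-2 → replaces -1 → [-3, -2]
-12 → replaces -3 → [-12, -2]
-13 → replaces -12 → [-13, -2]
-8 → replaces -2 → [-13, -8]
-11 → replaces -8 → [-13, -11]
-14 → replaces -13 → [-14, -11]
-4 → extends → [-14, -11, -4]
-9 → replaces -4 → [-14, -11, -9]
-5 → extends → [-14, -11, -9, -5]
-7 → replaces -5 → [-14, -11, -9, -7]
-10 → replaces -9 → [-14, -11, -10, -7]
-6 → extends → [-14, -11, -10, -7, -6]
Five tails, so the longest strictly decreasing subsequence of the original has length 5.

5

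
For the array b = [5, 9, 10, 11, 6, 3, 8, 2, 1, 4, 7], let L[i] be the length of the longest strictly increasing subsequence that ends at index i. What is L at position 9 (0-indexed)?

2

dp[i] = 1 + max{dp[j] : j<i, b[j]<b[i]} (or 1 if no such j):
i:      0  1  2  3  4  5  6  7  8  9 10
b[i]:   5  9 10 11  6  3  8  2  1  4  7
dp:     1  2  3  4  2  1  3  1  1  2  3
At index 9 the value is 2.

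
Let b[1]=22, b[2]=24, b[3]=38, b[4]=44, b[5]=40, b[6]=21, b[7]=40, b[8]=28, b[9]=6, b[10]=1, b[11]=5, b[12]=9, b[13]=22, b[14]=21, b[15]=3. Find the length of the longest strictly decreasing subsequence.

Negate each value so 'decreasing' becomes 'increasing', then run patience tails on the negated sequence:
-22 → extends → [-22]
-24 → replaces -22 → [-24]
-38 → replaces -24 → [-38]
-44 → replaces -38 → [-44]
-40 → extends → [-44, -40]
-21 → extends → [-44, -40, -21]
-40 → already a tail → [-44, -40, -21]
-28 → replaces -21 → [-44, -40, -28]
-6 → extends → [-44, -40, -28, -6]
-1 → extends → [-44, -40, -28, -6, -1]
-5 → replaces -1 → [-44, -40, -28, -6, -5]
-9 → replaces -6 → [-44, -40, -28, -9, -5]
-22 → replaces -9 → [-44, -40, -28, -22, -5]
-21 → replaces -5 → [-44, -40, -28, -22, -21]
-3 → extends → [-44, -40, -28, -22, -21, -3]
Six tails, so the longest strictly decreasing subsequence of the original has length 6.

6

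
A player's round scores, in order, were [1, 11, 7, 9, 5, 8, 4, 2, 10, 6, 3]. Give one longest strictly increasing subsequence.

Patience tails give the LIS length; then backtrack through the dp parents:
1 → extends → [1]
11 → extends → [1, 11]
7 → replaces 11 → [1, 7]
9 → extends → [1, 7, 9]
5 → replaces 7 → [1, 5, 9]
8 → replaces 9 → [1, 5, 8]
4 → replaces 5 → [1, 4, 8]
2 → replaces 4 → [1, 2, 8]
10 → extends → [1, 2, 8, 10]
6 → replaces 8 → [1, 2, 6, 10]
3 → replaces 6 → [1, 2, 3, 10]
Length 4; one witness is 1, 7, 9, 10.

1, 7, 9, 10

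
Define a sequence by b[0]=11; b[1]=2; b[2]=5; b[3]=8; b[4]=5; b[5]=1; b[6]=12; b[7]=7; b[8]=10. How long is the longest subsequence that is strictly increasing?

Let dp[i] be the length of the longest such subsequence ending at index i:
i:      0  1  2  3  4  5  6  7  8
b[i]:  11  2  5  8  5  1 12  7 10
dp:     1  1  2  3  2  1  4  3  4
Maximum dp value is 4.

4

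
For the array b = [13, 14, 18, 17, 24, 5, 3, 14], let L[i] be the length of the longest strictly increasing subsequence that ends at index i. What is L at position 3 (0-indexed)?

dp[i] = 1 + max{dp[j] : j<i, b[j]<b[i]} (or 1 if no such j):
i:      0  1  2  3  4  5  6  7
b[i]:  13 14 18 17 24  5  3 14
dp:     1  2  3  3  4  1  1  2
At index 3 the value is 3.

3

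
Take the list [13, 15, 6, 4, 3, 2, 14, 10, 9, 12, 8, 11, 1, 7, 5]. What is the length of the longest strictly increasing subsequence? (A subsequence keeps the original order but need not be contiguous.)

Let dp[i] be the length of the longest such subsequence ending at index i:
i:      1  2  3  4  5  6  7  8  9 10 11 12 13 14 15
a[i]:  13 15  6  4  3  2 14 10  9 12  8 11  1  7  5
dp:     1  2  1  1  1  1  2  2  2  3  2  3  1  2  2
Maximum dp value is 3.

3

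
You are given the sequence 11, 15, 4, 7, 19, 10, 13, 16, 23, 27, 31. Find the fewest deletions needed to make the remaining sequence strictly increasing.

3

Fewest deletions = n − (longest strictly increasing subsequence).
i:      1  2  3  4  5  6  7  8  9 10 11
a[i]:  11 15  4  7 19 10 13 16 23 27 31
dp:     1  2  1  2  3  3  4  5  6  7  8
max dp = 8, so deletions = 11 − 8 = 3.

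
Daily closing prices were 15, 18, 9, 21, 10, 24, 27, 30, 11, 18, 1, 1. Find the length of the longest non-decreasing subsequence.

Track the smallest tail for each achievable length (allowing ties):
15 → extends → [15]
18 → extends → [15, 18]
9 → replaces 15 → [9, 18]
21 → extends → [9, 18, 21]
10 → replaces 18 → [9, 10, 21]
24 → extends → [9, 10, 21, 24]
27 → extends → [9, 10, 21, 24, 27]
30 → extends → [9, 10, 21, 24, 27, 30]
11 → replaces 21 → [9, 10, 11, 24, 27, 30]
18 → replaces 24 → [9, 10, 11, 18, 27, 30]
1 → replaces 9 → [1, 10, 11, 18, 27, 30]
1 → replaces 10 → [1, 1, 11, 18, 27, 30]
Six tails, so the longest non-decreasing subsequence has length 6 (e.g. 15, 18, 21, 24, 27, 30).

6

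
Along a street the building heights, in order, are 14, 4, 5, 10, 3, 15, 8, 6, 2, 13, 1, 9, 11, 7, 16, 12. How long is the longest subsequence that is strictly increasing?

6

Track the smallest tail for each achievable length (strict):
14 → extends → [14]
4 → replaces 14 → [4]
5 → extends → [4, 5]
10 → extends → [4, 5, 10]
3 → replaces 4 → [3, 5, 10]
15 → extends → [3, 5, 10, 15]
8 → replaces 10 → [3, 5, 8, 15]
6 → replaces 8 → [3, 5, 6, 15]
2 → replaces 3 → [2, 5, 6, 15]
13 → replaces 15 → [2, 5, 6, 13]
1 → replaces 2 → [1, 5, 6, 13]
9 → replaces 13 → [1, 5, 6, 9]
11 → extends → [1, 5, 6, 9, 11]
7 → replaces 9 → [1, 5, 6, 7, 11]
16 → extends → [1, 5, 6, 7, 11, 16]
12 → replaces 16 → [1, 5, 6, 7, 11, 12]
Six tails, so the longest strictly increasing subsequence has length 6 (e.g. 4, 5, 8, 9, 11, 16).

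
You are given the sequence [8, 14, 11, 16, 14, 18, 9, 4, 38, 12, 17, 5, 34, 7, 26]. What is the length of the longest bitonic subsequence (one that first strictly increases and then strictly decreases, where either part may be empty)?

inc[i] = longest strictly increasing subsequence ending at i; dec[i] = longest strictly decreasing subsequence starting at i:
i:      1  2  3  4  5  6  7  8  9 10 11 12 13 14 15
a[i]:   8 14 11 16 14 18  9  4 38 12 17  5 34  7 26
inc:    1  2  2  3  3  4  2  1  5  3  4  2  5  3  5
dec:    2  4  3  4  3  3  2  1  3  2  2  1  2  1  1
Best peak at i=9 (value 38): inc=5, dec=3, length 5+3−1 = 7.

7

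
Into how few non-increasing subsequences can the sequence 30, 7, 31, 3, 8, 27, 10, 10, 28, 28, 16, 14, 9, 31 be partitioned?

5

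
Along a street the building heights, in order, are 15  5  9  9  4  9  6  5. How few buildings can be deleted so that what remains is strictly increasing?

6

Fewest deletions = n − (longest strictly increasing subsequence).
Patience tails:
15 → extends → [15]
5 → replaces 15 → [5]
9 → extends → [5, 9]
9 → already a tail → [5, 9]
4 → replaces 5 → [4, 9]
9 → already a tail → [4, 9]
6 → replaces 9 → [4, 6]
5 → replaces 6 → [4, 5]
Longest strictly increasing subsequence has length 2, so deletions = 8 − 2 = 6.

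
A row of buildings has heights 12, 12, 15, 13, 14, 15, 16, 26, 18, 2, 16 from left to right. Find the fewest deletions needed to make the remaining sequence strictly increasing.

5

Fewest deletions = n − (longest strictly increasing subsequence).
i:      1  2  3  4  5  6  7  8  9 10 11
a[i]:  12 12 15 13 14 15 16 26 18  2 16
dp:     1  1  2  2  3  4  5  6  6  1  5
max dp = 6, so deletions = 11 − 6 = 5.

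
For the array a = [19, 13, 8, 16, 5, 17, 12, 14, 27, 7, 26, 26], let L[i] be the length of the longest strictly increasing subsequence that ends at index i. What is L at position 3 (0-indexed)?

dp[i] = 1 + max{dp[j] : j<i, a[j]<a[i]} (or 1 if no such j):
i:      0  1  2  3  4  5  6  7  8  9 10 11
a[i]:  19 13  8 16  5 17 12 14 27  7 26 26
dp:     1  1  1  2  1  3  2  3  4  2  4  4
At index 3 the value is 2.

2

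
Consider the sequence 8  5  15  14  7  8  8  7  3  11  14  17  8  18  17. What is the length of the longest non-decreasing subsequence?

8

Track the smallest tail for each achievable length (allowing ties):
8 → extends → [8]
5 → replaces 8 → [5]
15 → extends → [5, 15]
14 → replaces 15 → [5, 14]
7 → replaces 14 → [5, 7]
8 → extends → [5, 7, 8]
8 → extends → [5, 7, 8, 8]
7 → replaces 8 → [5, 7, 7, 8]
3 → replaces 5 → [3, 7, 7, 8]
11 → extends → [3, 7, 7, 8, 11]
14 → extends → [3, 7, 7, 8, 11, 14]
17 → extends → [3, 7, 7, 8, 11, 14, 17]
8 → replaces 11 → [3, 7, 7, 8, 8, 14, 17]
18 → extends → [3, 7, 7, 8, 8, 14, 17, 18]
17 → replaces 18 → [3, 7, 7, 8, 8, 14, 17, 17]
Eight tails, so the longest non-decreasing subsequence has length 8 (e.g. 5, 7, 8, 8, 11, 14, 17, 18).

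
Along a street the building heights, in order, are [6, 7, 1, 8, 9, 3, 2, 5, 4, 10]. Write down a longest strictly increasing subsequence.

6, 7, 8, 9, 10

Patience tails give the LIS length; then backtrack through the dp parents:
6 → extends → [6]
7 → extends → [6, 7]
1 → replaces 6 → [1, 7]
8 → extends → [1, 7, 8]
9 → extends → [1, 7, 8, 9]
3 → replaces 7 → [1, 3, 8, 9]
2 → replaces 3 → [1, 2, 8, 9]
5 → replaces 8 → [1, 2, 5, 9]
4 → replaces 5 → [1, 2, 4, 9]
10 → extends → [1, 2, 4, 9, 10]
Length 5; one witness is 6, 7, 8, 9, 10.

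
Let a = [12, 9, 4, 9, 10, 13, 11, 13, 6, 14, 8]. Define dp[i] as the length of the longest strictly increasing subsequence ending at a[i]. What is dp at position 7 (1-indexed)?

4

dp[i] = 1 + max{dp[j] : j<i, a[j]<a[i]} (or 1 if no such j):
i:      1  2  3  4  5  6  7  8  9 10 11
a[i]:  12  9  4  9 10 13 11 13  6 14  8
dp:     1  1  1  2  3  4  4  5  2  6  3
At index 7 the value is 4.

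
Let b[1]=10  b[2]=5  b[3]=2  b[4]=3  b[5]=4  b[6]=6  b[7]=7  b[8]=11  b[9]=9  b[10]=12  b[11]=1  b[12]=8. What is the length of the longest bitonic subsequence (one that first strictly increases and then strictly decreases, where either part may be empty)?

8

inc[i] = longest strictly increasing subsequence ending at i; dec[i] = longest strictly decreasing subsequence starting at i:
i:      1  2  3  4  5  6  7  8  9 10 11 12
b[i]:  10  5  2  3  4  6  7 11  9 12  1  8
inc:    1  1  1  2  3  4  5  6  6  7  1  6
dec:    4  3  2  2  2  2  2  3  2  2  1  1
Best peak at i=8 (value 11): inc=6, dec=3, length 6+3−1 = 8.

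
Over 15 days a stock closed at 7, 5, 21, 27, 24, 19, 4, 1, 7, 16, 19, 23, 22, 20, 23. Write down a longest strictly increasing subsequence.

5, 7, 16, 19, 22, 23

Patience tails give the LIS length; then backtrack through the dp parents:
7 → extends → [7]
5 → replaces 7 → [5]
21 → extends → [5, 21]
27 → extends → [5, 21, 27]
24 → replaces 27 → [5, 21, 24]
19 → replaces 21 → [5, 19, 24]
4 → replaces 5 → [4, 19, 24]
1 → replaces 4 → [1, 19, 24]
7 → replaces 19 → [1, 7, 24]
16 → replaces 24 → [1, 7, 16]
19 → extends → [1, 7, 16, 19]
23 → extends → [1, 7, 16, 19, 23]
22 → replaces 23 → [1, 7, 16, 19, 22]
20 → replaces 22 → [1, 7, 16, 19, 20]
23 → extends → [1, 7, 16, 19, 20, 23]
Length 6; one witness is 5, 7, 16, 19, 22, 23.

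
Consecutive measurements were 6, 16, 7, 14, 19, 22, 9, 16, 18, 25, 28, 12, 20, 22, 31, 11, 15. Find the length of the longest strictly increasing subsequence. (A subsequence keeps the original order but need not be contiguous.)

Track the smallest tail for each achievable length (strict):
6 → extends → [6]
16 → extends → [6, 16]
7 → replaces 16 → [6, 7]
14 → extends → [6, 7, 14]
19 → extends → [6, 7, 14, 19]
22 → extends → [6, 7, 14, 19, 22]
9 → replaces 14 → [6, 7, 9, 19, 22]
16 → replaces 19 → [6, 7, 9, 16, 22]
18 → replaces 22 → [6, 7, 9, 16, 18]
25 → extends → [6, 7, 9, 16, 18, 25]
28 → extends → [6, 7, 9, 16, 18, 25, 28]
12 → replaces 16 → [6, 7, 9, 12, 18, 25, 28]
20 → replaces 25 → [6, 7, 9, 12, 18, 20, 28]
22 → replaces 28 → [6, 7, 9, 12, 18, 20, 22]
31 → extends → [6, 7, 9, 12, 18, 20, 22, 31]
11 → replaces 12 → [6, 7, 9, 11, 18, 20, 22, 31]
15 → replaces 18 → [6, 7, 9, 11, 15, 20, 22, 31]
Eight tails, so the longest strictly increasing subsequence has length 8 (e.g. 6, 7, 14, 19, 22, 25, 28, 31).

8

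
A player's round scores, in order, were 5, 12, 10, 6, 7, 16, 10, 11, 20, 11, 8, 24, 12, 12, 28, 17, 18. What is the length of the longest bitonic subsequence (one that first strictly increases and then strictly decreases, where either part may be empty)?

inc[i] = longest strictly increasing subsequence ending at i; dec[i] = longest strictly decreasing subsequence starting at i:
i:      1  2  3  4  5  6  7  8  9 10 11 12 13 14 15 16 17
a[i]:   5 12 10  6  7 16 10 11 20 11  8 24 12 12 28 17 18
inc:    1  2  2  2  3  4  4  5  6  5  4  7  6  6  8  7  8
dec:    1  3  2  1  1  3  2  2  3  2  1  2  1  1  2  1  1
Best peak at i=15 (value 28): inc=8, dec=2, length 8+2−1 = 9.

9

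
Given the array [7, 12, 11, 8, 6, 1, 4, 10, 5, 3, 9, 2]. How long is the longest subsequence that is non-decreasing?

4

Track the smallest tail for each achievable length (allowing ties):
7 → extends → [7]
12 → extends → [7, 12]
11 → replaces 12 → [7, 11]
8 → replaces 11 → [7, 8]
6 → replaces 7 → [6, 8]
1 → replaces 6 → [1, 8]
4 → replaces 8 → [1, 4]
10 → extends → [1, 4, 10]
5 → replaces 10 → [1, 4, 5]
3 → replaces 4 → [1, 3, 5]
9 → extends → [1, 3, 5, 9]
2 → replaces 3 → [1, 2, 5, 9]
Four tails, so the longest non-decreasing subsequence has length 4 (e.g. 1, 4, 5, 9).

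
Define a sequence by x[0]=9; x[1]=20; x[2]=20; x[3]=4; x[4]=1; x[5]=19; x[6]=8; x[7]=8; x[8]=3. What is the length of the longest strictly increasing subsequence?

2

Track the smallest tail for each achievable length (strict):
9 → extends → [9]
20 → extends → [9, 20]
20 → already a tail → [9, 20]
4 → replaces 9 → [4, 20]
1 → replaces 4 → [1, 20]
19 → replaces 20 → [1, 19]
8 → replaces 19 → [1, 8]
8 → already a tail → [1, 8]
3 → replaces 8 → [1, 3]
Two tails, so the longest strictly increasing subsequence has length 2 (e.g. 9, 20).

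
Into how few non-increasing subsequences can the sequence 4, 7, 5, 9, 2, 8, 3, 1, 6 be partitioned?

3

The minimum number of non-increasing subsequences covering a sequence equals the length of its longest strictly increasing subsequence.
LIS length is 3 (e.g. 4, 7, 9), so 3 piles are needed.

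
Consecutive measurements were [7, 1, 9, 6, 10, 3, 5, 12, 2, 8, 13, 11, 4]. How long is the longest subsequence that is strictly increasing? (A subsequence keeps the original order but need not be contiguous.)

5

Let dp[i] be the length of the longest such subsequence ending at index i:
i:      1  2  3  4  5  6  7  8  9 10 11 12 13
a[i]:   7  1  9  6 10  3  5 12  2  8 13 11  4
dp:     1  1  2  2  3  2  3  4  2  4  5  5  3
Maximum dp value is 5.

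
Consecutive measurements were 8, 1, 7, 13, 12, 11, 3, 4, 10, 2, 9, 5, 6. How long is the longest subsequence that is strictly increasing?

Track the smallest tail for each achievable length (strict):
8 → extends → [8]
1 → replaces 8 → [1]
7 → extends → [1, 7]
13 → extends → [1, 7, 13]
12 → replaces 13 → [1, 7, 12]
11 → replaces 12 → [1, 7, 11]
3 → replaces 7 → [1, 3, 11]
4 → replaces 11 → [1, 3, 4]
10 → extends → [1, 3, 4, 10]
2 → replaces 3 → [1, 2, 4, 10]
9 → replaces 10 → [1, 2, 4, 9]
5 → replaces 9 → [1, 2, 4, 5]
6 → extends → [1, 2, 4, 5, 6]
Five tails, so the longest strictly increasing subsequence has length 5 (e.g. 1, 3, 4, 5, 6).

5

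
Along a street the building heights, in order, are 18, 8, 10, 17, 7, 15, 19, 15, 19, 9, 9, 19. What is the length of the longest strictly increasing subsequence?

4

Let dp[i] be the length of the longest such subsequence ending at index i:
i:      1  2  3  4  5  6  7  8  9 10 11 12
a[i]:  18  8 10 17  7 15 19 15 19  9  9 19
dp:     1  1  2  3  1  3  4  3  4  2  2  4
Maximum dp value is 4.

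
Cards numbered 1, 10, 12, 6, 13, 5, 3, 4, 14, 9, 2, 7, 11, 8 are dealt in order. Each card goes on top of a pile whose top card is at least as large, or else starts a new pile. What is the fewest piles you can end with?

5

The minimum number of non-increasing subsequences covering a sequence equals the length of its longest strictly increasing subsequence.
LIS length is 5 (e.g. 1, 10, 12, 13, 14), so 5 piles are needed.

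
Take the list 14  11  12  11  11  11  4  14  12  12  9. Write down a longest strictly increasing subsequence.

Patience tails give the LIS length; then backtrack through the dp parents:
14 → extends → [14]
11 → replaces 14 → [11]
12 → extends → [11, 12]
11 → already a tail → [11, 12]
11 → already a tail → [11, 12]
11 → already a tail → [11, 12]
4 → replaces 11 → [4, 12]
14 → extends → [4, 12, 14]
12 → already a tail → [4, 12, 14]
12 → already a tail → [4, 12, 14]
9 → replaces 12 → [4, 9, 14]
Length 3; one witness is 11, 12, 14.

11, 12, 14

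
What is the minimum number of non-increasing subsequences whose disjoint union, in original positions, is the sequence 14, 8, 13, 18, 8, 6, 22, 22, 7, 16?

4

The minimum number of non-increasing subsequences covering a sequence equals the length of its longest strictly increasing subsequence.
LIS length is 4 (e.g. 8, 13, 18, 22), so 4 piles are needed.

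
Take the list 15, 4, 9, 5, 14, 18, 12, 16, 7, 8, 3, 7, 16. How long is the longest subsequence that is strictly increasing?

Track the smallest tail for each achievable length (strict):
15 → extends → [15]
4 → replaces 15 → [4]
9 → extends → [4, 9]
5 → replaces 9 → [4, 5]
14 → extends → [4, 5, 14]
18 → extends → [4, 5, 14, 18]
12 → replaces 14 → [4, 5, 12, 18]
16 → replaces 18 → [4, 5, 12, 16]
7 → replaces 12 → [4, 5, 7, 16]
8 → replaces 16 → [4, 5, 7, 8]
3 → replaces 4 → [3, 5, 7, 8]
7 → already a tail → [3, 5, 7, 8]
16 → extends → [3, 5, 7, 8, 16]
Five tails, so the longest strictly increasing subsequence has length 5 (e.g. 4, 5, 7, 8, 16).

5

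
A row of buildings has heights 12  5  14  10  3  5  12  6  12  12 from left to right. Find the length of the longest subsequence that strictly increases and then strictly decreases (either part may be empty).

inc[i] = longest strictly increasing subsequence ending at i; dec[i] = longest strictly decreasing subsequence starting at i:
i:      1  2  3  4  5  6  7  8  9 10
a[i]:  12  5 14 10  3  5 12  6 12 12
inc:    1  1  2  2  1  2  3  3  4  4
dec:    3  2  3  2  1  1  2  1  1  1
Best peak at i=3 (value 14): inc=2, dec=3, length 2+3−1 = 4.

4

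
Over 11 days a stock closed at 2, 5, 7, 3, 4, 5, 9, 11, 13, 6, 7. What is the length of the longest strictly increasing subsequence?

Track the smallest tail for each achievable length (strict):
2 → extends → [2]
5 → extends → [2, 5]
7 → extends → [2, 5, 7]
3 → replaces 5 → [2, 3, 7]
4 → replaces 7 → [2, 3, 4]
5 → extends → [2, 3, 4, 5]
9 → extends → [2, 3, 4, 5, 9]
11 → extends → [2, 3, 4, 5, 9, 11]
13 → extends → [2, 3, 4, 5, 9, 11, 13]
6 → replaces 9 → [2, 3, 4, 5, 6, 11, 13]
7 → replaces 11 → [2, 3, 4, 5, 6, 7, 13]
Seven tails, so the longest strictly increasing subsequence has length 7 (e.g. 2, 3, 4, 5, 9, 11, 13).

7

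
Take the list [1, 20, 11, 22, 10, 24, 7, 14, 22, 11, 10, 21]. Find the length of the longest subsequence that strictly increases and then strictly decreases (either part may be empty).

7

inc[i] = longest strictly increasing subsequence ending at i; dec[i] = longest strictly decreasing subsequence starting at i:
i:      1  2  3  4  5  6  7  8  9 10 11 12
a[i]:   1 20 11 22 10 24  7 14 22 11 10 21
inc:    1  2  2  3  2  4  2  3  4  3  3  4
dec:    1  4  3  4  2  4  1  3  3  2  1  1
Best peak at i=6 (value 24): inc=4, dec=4, length 4+4−1 = 7.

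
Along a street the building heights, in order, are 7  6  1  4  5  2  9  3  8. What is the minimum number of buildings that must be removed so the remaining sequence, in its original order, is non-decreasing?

Fewest deletions = n − (longest non-decreasing subsequence).
Patience tails:
7 → extends → [7]
6 → replaces 7 → [6]
1 → replaces 6 → [1]
4 → extends → [1, 4]
5 → extends → [1, 4, 5]
2 → replaces 4 → [1, 2, 5]
9 → extends → [1, 2, 5, 9]
3 → replaces 5 → [1, 2, 3, 9]
8 → replaces 9 → [1, 2, 3, 8]
Longest non-decreasing subsequence has length 4, so deletions = 9 − 4 = 5.

5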